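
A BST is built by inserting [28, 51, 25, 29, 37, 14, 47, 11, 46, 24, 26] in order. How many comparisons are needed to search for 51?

Search path for 51: 28 -> 51
Found: True
Comparisons: 2


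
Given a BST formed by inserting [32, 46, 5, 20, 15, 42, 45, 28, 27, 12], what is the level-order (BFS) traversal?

Tree insertion order: [32, 46, 5, 20, 15, 42, 45, 28, 27, 12]
Tree (level-order array): [32, 5, 46, None, 20, 42, None, 15, 28, None, 45, 12, None, 27]
BFS from the root, enqueuing left then right child of each popped node:
  queue [32] -> pop 32, enqueue [5, 46], visited so far: [32]
  queue [5, 46] -> pop 5, enqueue [20], visited so far: [32, 5]
  queue [46, 20] -> pop 46, enqueue [42], visited so far: [32, 5, 46]
  queue [20, 42] -> pop 20, enqueue [15, 28], visited so far: [32, 5, 46, 20]
  queue [42, 15, 28] -> pop 42, enqueue [45], visited so far: [32, 5, 46, 20, 42]
  queue [15, 28, 45] -> pop 15, enqueue [12], visited so far: [32, 5, 46, 20, 42, 15]
  queue [28, 45, 12] -> pop 28, enqueue [27], visited so far: [32, 5, 46, 20, 42, 15, 28]
  queue [45, 12, 27] -> pop 45, enqueue [none], visited so far: [32, 5, 46, 20, 42, 15, 28, 45]
  queue [12, 27] -> pop 12, enqueue [none], visited so far: [32, 5, 46, 20, 42, 15, 28, 45, 12]
  queue [27] -> pop 27, enqueue [none], visited so far: [32, 5, 46, 20, 42, 15, 28, 45, 12, 27]
Result: [32, 5, 46, 20, 42, 15, 28, 45, 12, 27]


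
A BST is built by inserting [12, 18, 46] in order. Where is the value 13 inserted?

Starting tree (level order): [12, None, 18, None, 46]
Insertion path: 12 -> 18
Result: insert 13 as left child of 18
Final tree (level order): [12, None, 18, 13, 46]


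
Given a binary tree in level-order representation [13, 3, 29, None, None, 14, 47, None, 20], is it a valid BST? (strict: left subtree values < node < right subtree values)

Level-order array: [13, 3, 29, None, None, 14, 47, None, 20]
Validate using subtree bounds (lo, hi): at each node, require lo < value < hi,
then recurse left with hi=value and right with lo=value.
Preorder trace (stopping at first violation):
  at node 13 with bounds (-inf, +inf): OK
  at node 3 with bounds (-inf, 13): OK
  at node 29 with bounds (13, +inf): OK
  at node 14 with bounds (13, 29): OK
  at node 20 with bounds (14, 29): OK
  at node 47 with bounds (29, +inf): OK
No violation found at any node.
Result: Valid BST


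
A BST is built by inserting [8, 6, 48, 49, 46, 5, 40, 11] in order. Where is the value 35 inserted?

Starting tree (level order): [8, 6, 48, 5, None, 46, 49, None, None, 40, None, None, None, 11]
Insertion path: 8 -> 48 -> 46 -> 40 -> 11
Result: insert 35 as right child of 11
Final tree (level order): [8, 6, 48, 5, None, 46, 49, None, None, 40, None, None, None, 11, None, None, 35]


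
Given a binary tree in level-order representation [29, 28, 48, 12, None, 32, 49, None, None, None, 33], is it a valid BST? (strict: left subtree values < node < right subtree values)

Level-order array: [29, 28, 48, 12, None, 32, 49, None, None, None, 33]
Validate using subtree bounds (lo, hi): at each node, require lo < value < hi,
then recurse left with hi=value and right with lo=value.
Preorder trace (stopping at first violation):
  at node 29 with bounds (-inf, +inf): OK
  at node 28 with bounds (-inf, 29): OK
  at node 12 with bounds (-inf, 28): OK
  at node 48 with bounds (29, +inf): OK
  at node 32 with bounds (29, 48): OK
  at node 33 with bounds (32, 48): OK
  at node 49 with bounds (48, +inf): OK
No violation found at any node.
Result: Valid BST


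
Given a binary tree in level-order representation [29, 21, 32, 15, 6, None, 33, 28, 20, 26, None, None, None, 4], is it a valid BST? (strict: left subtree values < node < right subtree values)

Level-order array: [29, 21, 32, 15, 6, None, 33, 28, 20, 26, None, None, None, 4]
Validate using subtree bounds (lo, hi): at each node, require lo < value < hi,
then recurse left with hi=value and right with lo=value.
Preorder trace (stopping at first violation):
  at node 29 with bounds (-inf, +inf): OK
  at node 21 with bounds (-inf, 29): OK
  at node 15 with bounds (-inf, 21): OK
  at node 28 with bounds (-inf, 15): VIOLATION
Node 28 violates its bound: not (-inf < 28 < 15).
Result: Not a valid BST


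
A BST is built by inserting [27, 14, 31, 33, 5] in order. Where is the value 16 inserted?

Starting tree (level order): [27, 14, 31, 5, None, None, 33]
Insertion path: 27 -> 14
Result: insert 16 as right child of 14
Final tree (level order): [27, 14, 31, 5, 16, None, 33]


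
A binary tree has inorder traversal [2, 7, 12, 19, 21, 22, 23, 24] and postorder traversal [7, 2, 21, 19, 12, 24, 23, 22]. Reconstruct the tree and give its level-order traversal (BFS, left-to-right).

Inorder:   [2, 7, 12, 19, 21, 22, 23, 24]
Postorder: [7, 2, 21, 19, 12, 24, 23, 22]
Algorithm: postorder visits root last, so walk postorder right-to-left;
each value is the root of the current inorder slice — split it at that
value, recurse on the right subtree first, then the left.
Recursive splits:
  root=22; inorder splits into left=[2, 7, 12, 19, 21], right=[23, 24]
  root=23; inorder splits into left=[], right=[24]
  root=24; inorder splits into left=[], right=[]
  root=12; inorder splits into left=[2, 7], right=[19, 21]
  root=19; inorder splits into left=[], right=[21]
  root=21; inorder splits into left=[], right=[]
  root=2; inorder splits into left=[], right=[7]
  root=7; inorder splits into left=[], right=[]
Reconstructed level-order: [22, 12, 23, 2, 19, 24, 7, 21]


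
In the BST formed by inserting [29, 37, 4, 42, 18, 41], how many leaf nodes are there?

Tree built from: [29, 37, 4, 42, 18, 41]
Tree (level-order array): [29, 4, 37, None, 18, None, 42, None, None, 41]
Rule: A leaf has 0 children.
Per-node child counts:
  node 29: 2 child(ren)
  node 4: 1 child(ren)
  node 18: 0 child(ren)
  node 37: 1 child(ren)
  node 42: 1 child(ren)
  node 41: 0 child(ren)
Matching nodes: [18, 41]
Count of leaf nodes: 2


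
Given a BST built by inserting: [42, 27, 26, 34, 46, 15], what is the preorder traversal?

Tree insertion order: [42, 27, 26, 34, 46, 15]
Tree (level-order array): [42, 27, 46, 26, 34, None, None, 15]
Preorder traversal: [42, 27, 26, 15, 34, 46]


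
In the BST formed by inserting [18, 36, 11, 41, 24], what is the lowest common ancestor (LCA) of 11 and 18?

Tree insertion order: [18, 36, 11, 41, 24]
Tree (level-order array): [18, 11, 36, None, None, 24, 41]
In a BST, the LCA of p=11, q=18 is the first node v on the
root-to-leaf path with p <= v <= q (go left if both < v, right if both > v).
Walk from root:
  at 18: 11 <= 18 <= 18, this is the LCA
LCA = 18


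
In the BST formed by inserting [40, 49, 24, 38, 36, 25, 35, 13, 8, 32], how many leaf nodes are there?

Tree built from: [40, 49, 24, 38, 36, 25, 35, 13, 8, 32]
Tree (level-order array): [40, 24, 49, 13, 38, None, None, 8, None, 36, None, None, None, 25, None, None, 35, 32]
Rule: A leaf has 0 children.
Per-node child counts:
  node 40: 2 child(ren)
  node 24: 2 child(ren)
  node 13: 1 child(ren)
  node 8: 0 child(ren)
  node 38: 1 child(ren)
  node 36: 1 child(ren)
  node 25: 1 child(ren)
  node 35: 1 child(ren)
  node 32: 0 child(ren)
  node 49: 0 child(ren)
Matching nodes: [8, 32, 49]
Count of leaf nodes: 3


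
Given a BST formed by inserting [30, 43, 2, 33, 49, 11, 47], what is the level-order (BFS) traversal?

Tree insertion order: [30, 43, 2, 33, 49, 11, 47]
Tree (level-order array): [30, 2, 43, None, 11, 33, 49, None, None, None, None, 47]
BFS from the root, enqueuing left then right child of each popped node:
  queue [30] -> pop 30, enqueue [2, 43], visited so far: [30]
  queue [2, 43] -> pop 2, enqueue [11], visited so far: [30, 2]
  queue [43, 11] -> pop 43, enqueue [33, 49], visited so far: [30, 2, 43]
  queue [11, 33, 49] -> pop 11, enqueue [none], visited so far: [30, 2, 43, 11]
  queue [33, 49] -> pop 33, enqueue [none], visited so far: [30, 2, 43, 11, 33]
  queue [49] -> pop 49, enqueue [47], visited so far: [30, 2, 43, 11, 33, 49]
  queue [47] -> pop 47, enqueue [none], visited so far: [30, 2, 43, 11, 33, 49, 47]
Result: [30, 2, 43, 11, 33, 49, 47]


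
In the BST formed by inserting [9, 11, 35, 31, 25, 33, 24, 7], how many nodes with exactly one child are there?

Tree built from: [9, 11, 35, 31, 25, 33, 24, 7]
Tree (level-order array): [9, 7, 11, None, None, None, 35, 31, None, 25, 33, 24]
Rule: These are nodes with exactly 1 non-null child.
Per-node child counts:
  node 9: 2 child(ren)
  node 7: 0 child(ren)
  node 11: 1 child(ren)
  node 35: 1 child(ren)
  node 31: 2 child(ren)
  node 25: 1 child(ren)
  node 24: 0 child(ren)
  node 33: 0 child(ren)
Matching nodes: [11, 35, 25]
Count of nodes with exactly one child: 3


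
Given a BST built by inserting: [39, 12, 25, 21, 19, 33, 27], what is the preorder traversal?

Tree insertion order: [39, 12, 25, 21, 19, 33, 27]
Tree (level-order array): [39, 12, None, None, 25, 21, 33, 19, None, 27]
Preorder traversal: [39, 12, 25, 21, 19, 33, 27]


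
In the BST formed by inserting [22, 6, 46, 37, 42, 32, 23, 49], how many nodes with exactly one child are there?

Tree built from: [22, 6, 46, 37, 42, 32, 23, 49]
Tree (level-order array): [22, 6, 46, None, None, 37, 49, 32, 42, None, None, 23]
Rule: These are nodes with exactly 1 non-null child.
Per-node child counts:
  node 22: 2 child(ren)
  node 6: 0 child(ren)
  node 46: 2 child(ren)
  node 37: 2 child(ren)
  node 32: 1 child(ren)
  node 23: 0 child(ren)
  node 42: 0 child(ren)
  node 49: 0 child(ren)
Matching nodes: [32]
Count of nodes with exactly one child: 1


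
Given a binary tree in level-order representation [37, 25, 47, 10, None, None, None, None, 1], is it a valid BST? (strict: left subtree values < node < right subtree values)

Level-order array: [37, 25, 47, 10, None, None, None, None, 1]
Validate using subtree bounds (lo, hi): at each node, require lo < value < hi,
then recurse left with hi=value and right with lo=value.
Preorder trace (stopping at first violation):
  at node 37 with bounds (-inf, +inf): OK
  at node 25 with bounds (-inf, 37): OK
  at node 10 with bounds (-inf, 25): OK
  at node 1 with bounds (10, 25): VIOLATION
Node 1 violates its bound: not (10 < 1 < 25).
Result: Not a valid BST


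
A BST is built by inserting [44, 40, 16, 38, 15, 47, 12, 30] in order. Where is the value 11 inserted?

Starting tree (level order): [44, 40, 47, 16, None, None, None, 15, 38, 12, None, 30]
Insertion path: 44 -> 40 -> 16 -> 15 -> 12
Result: insert 11 as left child of 12
Final tree (level order): [44, 40, 47, 16, None, None, None, 15, 38, 12, None, 30, None, 11]


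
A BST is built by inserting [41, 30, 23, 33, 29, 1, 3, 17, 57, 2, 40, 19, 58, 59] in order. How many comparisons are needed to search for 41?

Search path for 41: 41
Found: True
Comparisons: 1


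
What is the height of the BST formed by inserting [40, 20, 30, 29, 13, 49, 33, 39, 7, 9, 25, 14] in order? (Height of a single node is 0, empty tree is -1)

Insertion order: [40, 20, 30, 29, 13, 49, 33, 39, 7, 9, 25, 14]
Tree (level-order array): [40, 20, 49, 13, 30, None, None, 7, 14, 29, 33, None, 9, None, None, 25, None, None, 39]
Compute height bottom-up (empty subtree = -1):
  height(9) = 1 + max(-1, -1) = 0
  height(7) = 1 + max(-1, 0) = 1
  height(14) = 1 + max(-1, -1) = 0
  height(13) = 1 + max(1, 0) = 2
  height(25) = 1 + max(-1, -1) = 0
  height(29) = 1 + max(0, -1) = 1
  height(39) = 1 + max(-1, -1) = 0
  height(33) = 1 + max(-1, 0) = 1
  height(30) = 1 + max(1, 1) = 2
  height(20) = 1 + max(2, 2) = 3
  height(49) = 1 + max(-1, -1) = 0
  height(40) = 1 + max(3, 0) = 4
Height = 4


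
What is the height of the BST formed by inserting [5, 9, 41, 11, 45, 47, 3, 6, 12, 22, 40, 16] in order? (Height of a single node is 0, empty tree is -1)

Insertion order: [5, 9, 41, 11, 45, 47, 3, 6, 12, 22, 40, 16]
Tree (level-order array): [5, 3, 9, None, None, 6, 41, None, None, 11, 45, None, 12, None, 47, None, 22, None, None, 16, 40]
Compute height bottom-up (empty subtree = -1):
  height(3) = 1 + max(-1, -1) = 0
  height(6) = 1 + max(-1, -1) = 0
  height(16) = 1 + max(-1, -1) = 0
  height(40) = 1 + max(-1, -1) = 0
  height(22) = 1 + max(0, 0) = 1
  height(12) = 1 + max(-1, 1) = 2
  height(11) = 1 + max(-1, 2) = 3
  height(47) = 1 + max(-1, -1) = 0
  height(45) = 1 + max(-1, 0) = 1
  height(41) = 1 + max(3, 1) = 4
  height(9) = 1 + max(0, 4) = 5
  height(5) = 1 + max(0, 5) = 6
Height = 6


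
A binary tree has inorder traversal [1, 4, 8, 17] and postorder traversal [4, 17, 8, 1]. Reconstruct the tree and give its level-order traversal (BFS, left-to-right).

Inorder:   [1, 4, 8, 17]
Postorder: [4, 17, 8, 1]
Algorithm: postorder visits root last, so walk postorder right-to-left;
each value is the root of the current inorder slice — split it at that
value, recurse on the right subtree first, then the left.
Recursive splits:
  root=1; inorder splits into left=[], right=[4, 8, 17]
  root=8; inorder splits into left=[4], right=[17]
  root=17; inorder splits into left=[], right=[]
  root=4; inorder splits into left=[], right=[]
Reconstructed level-order: [1, 8, 4, 17]


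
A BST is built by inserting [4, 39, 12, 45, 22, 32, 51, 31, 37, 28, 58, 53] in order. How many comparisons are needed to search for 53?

Search path for 53: 4 -> 39 -> 45 -> 51 -> 58 -> 53
Found: True
Comparisons: 6


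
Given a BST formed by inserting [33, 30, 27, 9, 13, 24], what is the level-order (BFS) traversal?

Tree insertion order: [33, 30, 27, 9, 13, 24]
Tree (level-order array): [33, 30, None, 27, None, 9, None, None, 13, None, 24]
BFS from the root, enqueuing left then right child of each popped node:
  queue [33] -> pop 33, enqueue [30], visited so far: [33]
  queue [30] -> pop 30, enqueue [27], visited so far: [33, 30]
  queue [27] -> pop 27, enqueue [9], visited so far: [33, 30, 27]
  queue [9] -> pop 9, enqueue [13], visited so far: [33, 30, 27, 9]
  queue [13] -> pop 13, enqueue [24], visited so far: [33, 30, 27, 9, 13]
  queue [24] -> pop 24, enqueue [none], visited so far: [33, 30, 27, 9, 13, 24]
Result: [33, 30, 27, 9, 13, 24]


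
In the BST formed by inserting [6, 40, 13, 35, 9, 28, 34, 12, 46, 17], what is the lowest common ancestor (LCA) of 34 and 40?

Tree insertion order: [6, 40, 13, 35, 9, 28, 34, 12, 46, 17]
Tree (level-order array): [6, None, 40, 13, 46, 9, 35, None, None, None, 12, 28, None, None, None, 17, 34]
In a BST, the LCA of p=34, q=40 is the first node v on the
root-to-leaf path with p <= v <= q (go left if both < v, right if both > v).
Walk from root:
  at 6: both 34 and 40 > 6, go right
  at 40: 34 <= 40 <= 40, this is the LCA
LCA = 40


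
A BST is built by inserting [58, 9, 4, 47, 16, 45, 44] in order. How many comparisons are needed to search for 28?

Search path for 28: 58 -> 9 -> 47 -> 16 -> 45 -> 44
Found: False
Comparisons: 6


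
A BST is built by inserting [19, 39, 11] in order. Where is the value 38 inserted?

Starting tree (level order): [19, 11, 39]
Insertion path: 19 -> 39
Result: insert 38 as left child of 39
Final tree (level order): [19, 11, 39, None, None, 38]


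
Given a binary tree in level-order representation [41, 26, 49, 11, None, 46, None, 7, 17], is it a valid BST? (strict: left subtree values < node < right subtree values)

Level-order array: [41, 26, 49, 11, None, 46, None, 7, 17]
Validate using subtree bounds (lo, hi): at each node, require lo < value < hi,
then recurse left with hi=value and right with lo=value.
Preorder trace (stopping at first violation):
  at node 41 with bounds (-inf, +inf): OK
  at node 26 with bounds (-inf, 41): OK
  at node 11 with bounds (-inf, 26): OK
  at node 7 with bounds (-inf, 11): OK
  at node 17 with bounds (11, 26): OK
  at node 49 with bounds (41, +inf): OK
  at node 46 with bounds (41, 49): OK
No violation found at any node.
Result: Valid BST


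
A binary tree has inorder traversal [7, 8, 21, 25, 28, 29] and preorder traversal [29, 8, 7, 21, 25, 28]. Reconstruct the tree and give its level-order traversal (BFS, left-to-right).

Inorder:  [7, 8, 21, 25, 28, 29]
Preorder: [29, 8, 7, 21, 25, 28]
Algorithm: preorder visits root first, so consume preorder in order;
for each root, split the current inorder slice at that value into
left-subtree inorder and right-subtree inorder, then recurse.
Recursive splits:
  root=29; inorder splits into left=[7, 8, 21, 25, 28], right=[]
  root=8; inorder splits into left=[7], right=[21, 25, 28]
  root=7; inorder splits into left=[], right=[]
  root=21; inorder splits into left=[], right=[25, 28]
  root=25; inorder splits into left=[], right=[28]
  root=28; inorder splits into left=[], right=[]
Reconstructed level-order: [29, 8, 7, 21, 25, 28]


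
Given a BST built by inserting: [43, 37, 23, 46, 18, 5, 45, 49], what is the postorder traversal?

Tree insertion order: [43, 37, 23, 46, 18, 5, 45, 49]
Tree (level-order array): [43, 37, 46, 23, None, 45, 49, 18, None, None, None, None, None, 5]
Postorder traversal: [5, 18, 23, 37, 45, 49, 46, 43]


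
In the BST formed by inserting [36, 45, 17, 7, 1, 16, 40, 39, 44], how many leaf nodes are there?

Tree built from: [36, 45, 17, 7, 1, 16, 40, 39, 44]
Tree (level-order array): [36, 17, 45, 7, None, 40, None, 1, 16, 39, 44]
Rule: A leaf has 0 children.
Per-node child counts:
  node 36: 2 child(ren)
  node 17: 1 child(ren)
  node 7: 2 child(ren)
  node 1: 0 child(ren)
  node 16: 0 child(ren)
  node 45: 1 child(ren)
  node 40: 2 child(ren)
  node 39: 0 child(ren)
  node 44: 0 child(ren)
Matching nodes: [1, 16, 39, 44]
Count of leaf nodes: 4


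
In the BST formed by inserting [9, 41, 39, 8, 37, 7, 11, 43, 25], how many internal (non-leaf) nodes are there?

Tree built from: [9, 41, 39, 8, 37, 7, 11, 43, 25]
Tree (level-order array): [9, 8, 41, 7, None, 39, 43, None, None, 37, None, None, None, 11, None, None, 25]
Rule: An internal node has at least one child.
Per-node child counts:
  node 9: 2 child(ren)
  node 8: 1 child(ren)
  node 7: 0 child(ren)
  node 41: 2 child(ren)
  node 39: 1 child(ren)
  node 37: 1 child(ren)
  node 11: 1 child(ren)
  node 25: 0 child(ren)
  node 43: 0 child(ren)
Matching nodes: [9, 8, 41, 39, 37, 11]
Count of internal (non-leaf) nodes: 6


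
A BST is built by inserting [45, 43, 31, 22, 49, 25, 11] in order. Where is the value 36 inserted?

Starting tree (level order): [45, 43, 49, 31, None, None, None, 22, None, 11, 25]
Insertion path: 45 -> 43 -> 31
Result: insert 36 as right child of 31
Final tree (level order): [45, 43, 49, 31, None, None, None, 22, 36, 11, 25]


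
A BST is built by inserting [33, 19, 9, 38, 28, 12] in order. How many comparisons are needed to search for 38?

Search path for 38: 33 -> 38
Found: True
Comparisons: 2


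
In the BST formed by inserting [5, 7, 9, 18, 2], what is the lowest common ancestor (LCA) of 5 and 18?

Tree insertion order: [5, 7, 9, 18, 2]
Tree (level-order array): [5, 2, 7, None, None, None, 9, None, 18]
In a BST, the LCA of p=5, q=18 is the first node v on the
root-to-leaf path with p <= v <= q (go left if both < v, right if both > v).
Walk from root:
  at 5: 5 <= 5 <= 18, this is the LCA
LCA = 5


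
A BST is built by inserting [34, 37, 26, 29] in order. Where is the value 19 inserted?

Starting tree (level order): [34, 26, 37, None, 29]
Insertion path: 34 -> 26
Result: insert 19 as left child of 26
Final tree (level order): [34, 26, 37, 19, 29]


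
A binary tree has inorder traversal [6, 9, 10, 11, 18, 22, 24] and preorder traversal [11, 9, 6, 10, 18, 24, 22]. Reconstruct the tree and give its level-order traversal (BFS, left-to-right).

Inorder:  [6, 9, 10, 11, 18, 22, 24]
Preorder: [11, 9, 6, 10, 18, 24, 22]
Algorithm: preorder visits root first, so consume preorder in order;
for each root, split the current inorder slice at that value into
left-subtree inorder and right-subtree inorder, then recurse.
Recursive splits:
  root=11; inorder splits into left=[6, 9, 10], right=[18, 22, 24]
  root=9; inorder splits into left=[6], right=[10]
  root=6; inorder splits into left=[], right=[]
  root=10; inorder splits into left=[], right=[]
  root=18; inorder splits into left=[], right=[22, 24]
  root=24; inorder splits into left=[22], right=[]
  root=22; inorder splits into left=[], right=[]
Reconstructed level-order: [11, 9, 18, 6, 10, 24, 22]


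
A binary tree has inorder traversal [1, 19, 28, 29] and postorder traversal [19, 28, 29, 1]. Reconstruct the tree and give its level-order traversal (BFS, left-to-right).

Inorder:   [1, 19, 28, 29]
Postorder: [19, 28, 29, 1]
Algorithm: postorder visits root last, so walk postorder right-to-left;
each value is the root of the current inorder slice — split it at that
value, recurse on the right subtree first, then the left.
Recursive splits:
  root=1; inorder splits into left=[], right=[19, 28, 29]
  root=29; inorder splits into left=[19, 28], right=[]
  root=28; inorder splits into left=[19], right=[]
  root=19; inorder splits into left=[], right=[]
Reconstructed level-order: [1, 29, 28, 19]


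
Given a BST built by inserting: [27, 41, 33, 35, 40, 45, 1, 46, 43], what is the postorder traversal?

Tree insertion order: [27, 41, 33, 35, 40, 45, 1, 46, 43]
Tree (level-order array): [27, 1, 41, None, None, 33, 45, None, 35, 43, 46, None, 40]
Postorder traversal: [1, 40, 35, 33, 43, 46, 45, 41, 27]


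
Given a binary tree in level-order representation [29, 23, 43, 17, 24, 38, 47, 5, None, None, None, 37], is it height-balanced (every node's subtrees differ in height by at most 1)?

Tree (level-order array): [29, 23, 43, 17, 24, 38, 47, 5, None, None, None, 37]
Definition: a tree is height-balanced if, at every node, |h(left) - h(right)| <= 1 (empty subtree has height -1).
Bottom-up per-node check:
  node 5: h_left=-1, h_right=-1, diff=0 [OK], height=0
  node 17: h_left=0, h_right=-1, diff=1 [OK], height=1
  node 24: h_left=-1, h_right=-1, diff=0 [OK], height=0
  node 23: h_left=1, h_right=0, diff=1 [OK], height=2
  node 37: h_left=-1, h_right=-1, diff=0 [OK], height=0
  node 38: h_left=0, h_right=-1, diff=1 [OK], height=1
  node 47: h_left=-1, h_right=-1, diff=0 [OK], height=0
  node 43: h_left=1, h_right=0, diff=1 [OK], height=2
  node 29: h_left=2, h_right=2, diff=0 [OK], height=3
All nodes satisfy the balance condition.
Result: Balanced


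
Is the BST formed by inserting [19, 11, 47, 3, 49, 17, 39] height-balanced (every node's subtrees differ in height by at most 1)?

Tree (level-order array): [19, 11, 47, 3, 17, 39, 49]
Definition: a tree is height-balanced if, at every node, |h(left) - h(right)| <= 1 (empty subtree has height -1).
Bottom-up per-node check:
  node 3: h_left=-1, h_right=-1, diff=0 [OK], height=0
  node 17: h_left=-1, h_right=-1, diff=0 [OK], height=0
  node 11: h_left=0, h_right=0, diff=0 [OK], height=1
  node 39: h_left=-1, h_right=-1, diff=0 [OK], height=0
  node 49: h_left=-1, h_right=-1, diff=0 [OK], height=0
  node 47: h_left=0, h_right=0, diff=0 [OK], height=1
  node 19: h_left=1, h_right=1, diff=0 [OK], height=2
All nodes satisfy the balance condition.
Result: Balanced


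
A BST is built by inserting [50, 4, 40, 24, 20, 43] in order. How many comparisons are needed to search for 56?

Search path for 56: 50
Found: False
Comparisons: 1


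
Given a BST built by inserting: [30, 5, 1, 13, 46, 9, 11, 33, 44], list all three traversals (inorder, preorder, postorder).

Tree insertion order: [30, 5, 1, 13, 46, 9, 11, 33, 44]
Tree (level-order array): [30, 5, 46, 1, 13, 33, None, None, None, 9, None, None, 44, None, 11]
Inorder (L, root, R): [1, 5, 9, 11, 13, 30, 33, 44, 46]
Preorder (root, L, R): [30, 5, 1, 13, 9, 11, 46, 33, 44]
Postorder (L, R, root): [1, 11, 9, 13, 5, 44, 33, 46, 30]


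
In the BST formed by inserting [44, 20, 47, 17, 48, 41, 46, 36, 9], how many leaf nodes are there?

Tree built from: [44, 20, 47, 17, 48, 41, 46, 36, 9]
Tree (level-order array): [44, 20, 47, 17, 41, 46, 48, 9, None, 36]
Rule: A leaf has 0 children.
Per-node child counts:
  node 44: 2 child(ren)
  node 20: 2 child(ren)
  node 17: 1 child(ren)
  node 9: 0 child(ren)
  node 41: 1 child(ren)
  node 36: 0 child(ren)
  node 47: 2 child(ren)
  node 46: 0 child(ren)
  node 48: 0 child(ren)
Matching nodes: [9, 36, 46, 48]
Count of leaf nodes: 4


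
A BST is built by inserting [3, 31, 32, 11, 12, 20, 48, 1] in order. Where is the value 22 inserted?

Starting tree (level order): [3, 1, 31, None, None, 11, 32, None, 12, None, 48, None, 20]
Insertion path: 3 -> 31 -> 11 -> 12 -> 20
Result: insert 22 as right child of 20
Final tree (level order): [3, 1, 31, None, None, 11, 32, None, 12, None, 48, None, 20, None, None, None, 22]


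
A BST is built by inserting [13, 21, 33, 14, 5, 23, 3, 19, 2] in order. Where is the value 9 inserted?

Starting tree (level order): [13, 5, 21, 3, None, 14, 33, 2, None, None, 19, 23]
Insertion path: 13 -> 5
Result: insert 9 as right child of 5
Final tree (level order): [13, 5, 21, 3, 9, 14, 33, 2, None, None, None, None, 19, 23]


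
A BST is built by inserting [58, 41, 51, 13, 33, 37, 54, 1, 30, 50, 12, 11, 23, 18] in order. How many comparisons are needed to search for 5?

Search path for 5: 58 -> 41 -> 13 -> 1 -> 12 -> 11
Found: False
Comparisons: 6


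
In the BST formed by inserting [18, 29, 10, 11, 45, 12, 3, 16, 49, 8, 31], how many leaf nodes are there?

Tree built from: [18, 29, 10, 11, 45, 12, 3, 16, 49, 8, 31]
Tree (level-order array): [18, 10, 29, 3, 11, None, 45, None, 8, None, 12, 31, 49, None, None, None, 16]
Rule: A leaf has 0 children.
Per-node child counts:
  node 18: 2 child(ren)
  node 10: 2 child(ren)
  node 3: 1 child(ren)
  node 8: 0 child(ren)
  node 11: 1 child(ren)
  node 12: 1 child(ren)
  node 16: 0 child(ren)
  node 29: 1 child(ren)
  node 45: 2 child(ren)
  node 31: 0 child(ren)
  node 49: 0 child(ren)
Matching nodes: [8, 16, 31, 49]
Count of leaf nodes: 4


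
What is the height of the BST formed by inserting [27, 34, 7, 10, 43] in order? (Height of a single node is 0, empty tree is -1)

Insertion order: [27, 34, 7, 10, 43]
Tree (level-order array): [27, 7, 34, None, 10, None, 43]
Compute height bottom-up (empty subtree = -1):
  height(10) = 1 + max(-1, -1) = 0
  height(7) = 1 + max(-1, 0) = 1
  height(43) = 1 + max(-1, -1) = 0
  height(34) = 1 + max(-1, 0) = 1
  height(27) = 1 + max(1, 1) = 2
Height = 2


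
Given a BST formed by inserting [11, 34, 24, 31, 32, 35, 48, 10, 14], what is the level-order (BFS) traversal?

Tree insertion order: [11, 34, 24, 31, 32, 35, 48, 10, 14]
Tree (level-order array): [11, 10, 34, None, None, 24, 35, 14, 31, None, 48, None, None, None, 32]
BFS from the root, enqueuing left then right child of each popped node:
  queue [11] -> pop 11, enqueue [10, 34], visited so far: [11]
  queue [10, 34] -> pop 10, enqueue [none], visited so far: [11, 10]
  queue [34] -> pop 34, enqueue [24, 35], visited so far: [11, 10, 34]
  queue [24, 35] -> pop 24, enqueue [14, 31], visited so far: [11, 10, 34, 24]
  queue [35, 14, 31] -> pop 35, enqueue [48], visited so far: [11, 10, 34, 24, 35]
  queue [14, 31, 48] -> pop 14, enqueue [none], visited so far: [11, 10, 34, 24, 35, 14]
  queue [31, 48] -> pop 31, enqueue [32], visited so far: [11, 10, 34, 24, 35, 14, 31]
  queue [48, 32] -> pop 48, enqueue [none], visited so far: [11, 10, 34, 24, 35, 14, 31, 48]
  queue [32] -> pop 32, enqueue [none], visited so far: [11, 10, 34, 24, 35, 14, 31, 48, 32]
Result: [11, 10, 34, 24, 35, 14, 31, 48, 32]


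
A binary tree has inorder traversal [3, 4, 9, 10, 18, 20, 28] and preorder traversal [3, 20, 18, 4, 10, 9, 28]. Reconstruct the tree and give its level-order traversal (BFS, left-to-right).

Inorder:  [3, 4, 9, 10, 18, 20, 28]
Preorder: [3, 20, 18, 4, 10, 9, 28]
Algorithm: preorder visits root first, so consume preorder in order;
for each root, split the current inorder slice at that value into
left-subtree inorder and right-subtree inorder, then recurse.
Recursive splits:
  root=3; inorder splits into left=[], right=[4, 9, 10, 18, 20, 28]
  root=20; inorder splits into left=[4, 9, 10, 18], right=[28]
  root=18; inorder splits into left=[4, 9, 10], right=[]
  root=4; inorder splits into left=[], right=[9, 10]
  root=10; inorder splits into left=[9], right=[]
  root=9; inorder splits into left=[], right=[]
  root=28; inorder splits into left=[], right=[]
Reconstructed level-order: [3, 20, 18, 28, 4, 10, 9]


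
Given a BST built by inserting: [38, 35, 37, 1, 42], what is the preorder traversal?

Tree insertion order: [38, 35, 37, 1, 42]
Tree (level-order array): [38, 35, 42, 1, 37]
Preorder traversal: [38, 35, 1, 37, 42]


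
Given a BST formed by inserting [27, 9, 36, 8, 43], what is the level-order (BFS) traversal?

Tree insertion order: [27, 9, 36, 8, 43]
Tree (level-order array): [27, 9, 36, 8, None, None, 43]
BFS from the root, enqueuing left then right child of each popped node:
  queue [27] -> pop 27, enqueue [9, 36], visited so far: [27]
  queue [9, 36] -> pop 9, enqueue [8], visited so far: [27, 9]
  queue [36, 8] -> pop 36, enqueue [43], visited so far: [27, 9, 36]
  queue [8, 43] -> pop 8, enqueue [none], visited so far: [27, 9, 36, 8]
  queue [43] -> pop 43, enqueue [none], visited so far: [27, 9, 36, 8, 43]
Result: [27, 9, 36, 8, 43]


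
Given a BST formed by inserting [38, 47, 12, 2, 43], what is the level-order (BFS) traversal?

Tree insertion order: [38, 47, 12, 2, 43]
Tree (level-order array): [38, 12, 47, 2, None, 43]
BFS from the root, enqueuing left then right child of each popped node:
  queue [38] -> pop 38, enqueue [12, 47], visited so far: [38]
  queue [12, 47] -> pop 12, enqueue [2], visited so far: [38, 12]
  queue [47, 2] -> pop 47, enqueue [43], visited so far: [38, 12, 47]
  queue [2, 43] -> pop 2, enqueue [none], visited so far: [38, 12, 47, 2]
  queue [43] -> pop 43, enqueue [none], visited so far: [38, 12, 47, 2, 43]
Result: [38, 12, 47, 2, 43]


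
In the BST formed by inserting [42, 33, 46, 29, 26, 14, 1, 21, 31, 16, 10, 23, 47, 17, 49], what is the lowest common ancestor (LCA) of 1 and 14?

Tree insertion order: [42, 33, 46, 29, 26, 14, 1, 21, 31, 16, 10, 23, 47, 17, 49]
Tree (level-order array): [42, 33, 46, 29, None, None, 47, 26, 31, None, 49, 14, None, None, None, None, None, 1, 21, None, 10, 16, 23, None, None, None, 17]
In a BST, the LCA of p=1, q=14 is the first node v on the
root-to-leaf path with p <= v <= q (go left if both < v, right if both > v).
Walk from root:
  at 42: both 1 and 14 < 42, go left
  at 33: both 1 and 14 < 33, go left
  at 29: both 1 and 14 < 29, go left
  at 26: both 1 and 14 < 26, go left
  at 14: 1 <= 14 <= 14, this is the LCA
LCA = 14


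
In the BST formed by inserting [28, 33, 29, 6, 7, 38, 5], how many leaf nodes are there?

Tree built from: [28, 33, 29, 6, 7, 38, 5]
Tree (level-order array): [28, 6, 33, 5, 7, 29, 38]
Rule: A leaf has 0 children.
Per-node child counts:
  node 28: 2 child(ren)
  node 6: 2 child(ren)
  node 5: 0 child(ren)
  node 7: 0 child(ren)
  node 33: 2 child(ren)
  node 29: 0 child(ren)
  node 38: 0 child(ren)
Matching nodes: [5, 7, 29, 38]
Count of leaf nodes: 4


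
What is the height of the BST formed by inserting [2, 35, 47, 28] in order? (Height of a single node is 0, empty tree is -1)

Insertion order: [2, 35, 47, 28]
Tree (level-order array): [2, None, 35, 28, 47]
Compute height bottom-up (empty subtree = -1):
  height(28) = 1 + max(-1, -1) = 0
  height(47) = 1 + max(-1, -1) = 0
  height(35) = 1 + max(0, 0) = 1
  height(2) = 1 + max(-1, 1) = 2
Height = 2


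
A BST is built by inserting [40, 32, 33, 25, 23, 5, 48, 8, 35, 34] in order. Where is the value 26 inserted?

Starting tree (level order): [40, 32, 48, 25, 33, None, None, 23, None, None, 35, 5, None, 34, None, None, 8]
Insertion path: 40 -> 32 -> 25
Result: insert 26 as right child of 25
Final tree (level order): [40, 32, 48, 25, 33, None, None, 23, 26, None, 35, 5, None, None, None, 34, None, None, 8]


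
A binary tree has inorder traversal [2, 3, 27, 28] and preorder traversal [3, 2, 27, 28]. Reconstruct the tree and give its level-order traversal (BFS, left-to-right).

Inorder:  [2, 3, 27, 28]
Preorder: [3, 2, 27, 28]
Algorithm: preorder visits root first, so consume preorder in order;
for each root, split the current inorder slice at that value into
left-subtree inorder and right-subtree inorder, then recurse.
Recursive splits:
  root=3; inorder splits into left=[2], right=[27, 28]
  root=2; inorder splits into left=[], right=[]
  root=27; inorder splits into left=[], right=[28]
  root=28; inorder splits into left=[], right=[]
Reconstructed level-order: [3, 2, 27, 28]


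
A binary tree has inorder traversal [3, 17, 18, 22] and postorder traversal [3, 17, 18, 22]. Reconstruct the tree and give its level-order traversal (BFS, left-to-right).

Inorder:   [3, 17, 18, 22]
Postorder: [3, 17, 18, 22]
Algorithm: postorder visits root last, so walk postorder right-to-left;
each value is the root of the current inorder slice — split it at that
value, recurse on the right subtree first, then the left.
Recursive splits:
  root=22; inorder splits into left=[3, 17, 18], right=[]
  root=18; inorder splits into left=[3, 17], right=[]
  root=17; inorder splits into left=[3], right=[]
  root=3; inorder splits into left=[], right=[]
Reconstructed level-order: [22, 18, 17, 3]


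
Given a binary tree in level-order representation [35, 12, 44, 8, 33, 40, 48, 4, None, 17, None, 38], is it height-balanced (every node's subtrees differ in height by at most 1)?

Tree (level-order array): [35, 12, 44, 8, 33, 40, 48, 4, None, 17, None, 38]
Definition: a tree is height-balanced if, at every node, |h(left) - h(right)| <= 1 (empty subtree has height -1).
Bottom-up per-node check:
  node 4: h_left=-1, h_right=-1, diff=0 [OK], height=0
  node 8: h_left=0, h_right=-1, diff=1 [OK], height=1
  node 17: h_left=-1, h_right=-1, diff=0 [OK], height=0
  node 33: h_left=0, h_right=-1, diff=1 [OK], height=1
  node 12: h_left=1, h_right=1, diff=0 [OK], height=2
  node 38: h_left=-1, h_right=-1, diff=0 [OK], height=0
  node 40: h_left=0, h_right=-1, diff=1 [OK], height=1
  node 48: h_left=-1, h_right=-1, diff=0 [OK], height=0
  node 44: h_left=1, h_right=0, diff=1 [OK], height=2
  node 35: h_left=2, h_right=2, diff=0 [OK], height=3
All nodes satisfy the balance condition.
Result: Balanced


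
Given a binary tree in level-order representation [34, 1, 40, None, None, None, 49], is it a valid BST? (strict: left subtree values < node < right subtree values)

Level-order array: [34, 1, 40, None, None, None, 49]
Validate using subtree bounds (lo, hi): at each node, require lo < value < hi,
then recurse left with hi=value and right with lo=value.
Preorder trace (stopping at first violation):
  at node 34 with bounds (-inf, +inf): OK
  at node 1 with bounds (-inf, 34): OK
  at node 40 with bounds (34, +inf): OK
  at node 49 with bounds (40, +inf): OK
No violation found at any node.
Result: Valid BST


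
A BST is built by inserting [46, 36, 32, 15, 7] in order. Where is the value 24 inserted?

Starting tree (level order): [46, 36, None, 32, None, 15, None, 7]
Insertion path: 46 -> 36 -> 32 -> 15
Result: insert 24 as right child of 15
Final tree (level order): [46, 36, None, 32, None, 15, None, 7, 24]


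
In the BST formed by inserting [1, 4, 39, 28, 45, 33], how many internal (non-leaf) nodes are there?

Tree built from: [1, 4, 39, 28, 45, 33]
Tree (level-order array): [1, None, 4, None, 39, 28, 45, None, 33]
Rule: An internal node has at least one child.
Per-node child counts:
  node 1: 1 child(ren)
  node 4: 1 child(ren)
  node 39: 2 child(ren)
  node 28: 1 child(ren)
  node 33: 0 child(ren)
  node 45: 0 child(ren)
Matching nodes: [1, 4, 39, 28]
Count of internal (non-leaf) nodes: 4


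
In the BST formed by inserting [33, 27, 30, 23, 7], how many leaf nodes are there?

Tree built from: [33, 27, 30, 23, 7]
Tree (level-order array): [33, 27, None, 23, 30, 7]
Rule: A leaf has 0 children.
Per-node child counts:
  node 33: 1 child(ren)
  node 27: 2 child(ren)
  node 23: 1 child(ren)
  node 7: 0 child(ren)
  node 30: 0 child(ren)
Matching nodes: [7, 30]
Count of leaf nodes: 2


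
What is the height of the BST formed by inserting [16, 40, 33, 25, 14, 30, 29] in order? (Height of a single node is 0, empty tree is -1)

Insertion order: [16, 40, 33, 25, 14, 30, 29]
Tree (level-order array): [16, 14, 40, None, None, 33, None, 25, None, None, 30, 29]
Compute height bottom-up (empty subtree = -1):
  height(14) = 1 + max(-1, -1) = 0
  height(29) = 1 + max(-1, -1) = 0
  height(30) = 1 + max(0, -1) = 1
  height(25) = 1 + max(-1, 1) = 2
  height(33) = 1 + max(2, -1) = 3
  height(40) = 1 + max(3, -1) = 4
  height(16) = 1 + max(0, 4) = 5
Height = 5


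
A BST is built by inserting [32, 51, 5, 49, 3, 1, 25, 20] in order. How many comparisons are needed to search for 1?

Search path for 1: 32 -> 5 -> 3 -> 1
Found: True
Comparisons: 4


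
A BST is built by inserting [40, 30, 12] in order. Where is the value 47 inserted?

Starting tree (level order): [40, 30, None, 12]
Insertion path: 40
Result: insert 47 as right child of 40
Final tree (level order): [40, 30, 47, 12]


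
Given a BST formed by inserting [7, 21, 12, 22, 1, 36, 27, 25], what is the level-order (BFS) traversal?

Tree insertion order: [7, 21, 12, 22, 1, 36, 27, 25]
Tree (level-order array): [7, 1, 21, None, None, 12, 22, None, None, None, 36, 27, None, 25]
BFS from the root, enqueuing left then right child of each popped node:
  queue [7] -> pop 7, enqueue [1, 21], visited so far: [7]
  queue [1, 21] -> pop 1, enqueue [none], visited so far: [7, 1]
  queue [21] -> pop 21, enqueue [12, 22], visited so far: [7, 1, 21]
  queue [12, 22] -> pop 12, enqueue [none], visited so far: [7, 1, 21, 12]
  queue [22] -> pop 22, enqueue [36], visited so far: [7, 1, 21, 12, 22]
  queue [36] -> pop 36, enqueue [27], visited so far: [7, 1, 21, 12, 22, 36]
  queue [27] -> pop 27, enqueue [25], visited so far: [7, 1, 21, 12, 22, 36, 27]
  queue [25] -> pop 25, enqueue [none], visited so far: [7, 1, 21, 12, 22, 36, 27, 25]
Result: [7, 1, 21, 12, 22, 36, 27, 25]


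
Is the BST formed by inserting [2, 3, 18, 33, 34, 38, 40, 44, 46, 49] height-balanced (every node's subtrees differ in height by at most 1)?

Tree (level-order array): [2, None, 3, None, 18, None, 33, None, 34, None, 38, None, 40, None, 44, None, 46, None, 49]
Definition: a tree is height-balanced if, at every node, |h(left) - h(right)| <= 1 (empty subtree has height -1).
Bottom-up per-node check:
  node 49: h_left=-1, h_right=-1, diff=0 [OK], height=0
  node 46: h_left=-1, h_right=0, diff=1 [OK], height=1
  node 44: h_left=-1, h_right=1, diff=2 [FAIL (|-1-1|=2 > 1)], height=2
  node 40: h_left=-1, h_right=2, diff=3 [FAIL (|-1-2|=3 > 1)], height=3
  node 38: h_left=-1, h_right=3, diff=4 [FAIL (|-1-3|=4 > 1)], height=4
  node 34: h_left=-1, h_right=4, diff=5 [FAIL (|-1-4|=5 > 1)], height=5
  node 33: h_left=-1, h_right=5, diff=6 [FAIL (|-1-5|=6 > 1)], height=6
  node 18: h_left=-1, h_right=6, diff=7 [FAIL (|-1-6|=7 > 1)], height=7
  node 3: h_left=-1, h_right=7, diff=8 [FAIL (|-1-7|=8 > 1)], height=8
  node 2: h_left=-1, h_right=8, diff=9 [FAIL (|-1-8|=9 > 1)], height=9
Node 44 violates the condition: |-1 - 1| = 2 > 1.
Result: Not balanced


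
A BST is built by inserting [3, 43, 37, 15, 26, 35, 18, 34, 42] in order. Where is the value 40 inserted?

Starting tree (level order): [3, None, 43, 37, None, 15, 42, None, 26, None, None, 18, 35, None, None, 34]
Insertion path: 3 -> 43 -> 37 -> 42
Result: insert 40 as left child of 42
Final tree (level order): [3, None, 43, 37, None, 15, 42, None, 26, 40, None, 18, 35, None, None, None, None, 34]


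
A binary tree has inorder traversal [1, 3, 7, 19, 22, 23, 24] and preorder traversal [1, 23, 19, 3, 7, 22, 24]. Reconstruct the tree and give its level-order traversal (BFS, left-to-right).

Inorder:  [1, 3, 7, 19, 22, 23, 24]
Preorder: [1, 23, 19, 3, 7, 22, 24]
Algorithm: preorder visits root first, so consume preorder in order;
for each root, split the current inorder slice at that value into
left-subtree inorder and right-subtree inorder, then recurse.
Recursive splits:
  root=1; inorder splits into left=[], right=[3, 7, 19, 22, 23, 24]
  root=23; inorder splits into left=[3, 7, 19, 22], right=[24]
  root=19; inorder splits into left=[3, 7], right=[22]
  root=3; inorder splits into left=[], right=[7]
  root=7; inorder splits into left=[], right=[]
  root=22; inorder splits into left=[], right=[]
  root=24; inorder splits into left=[], right=[]
Reconstructed level-order: [1, 23, 19, 24, 3, 22, 7]
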